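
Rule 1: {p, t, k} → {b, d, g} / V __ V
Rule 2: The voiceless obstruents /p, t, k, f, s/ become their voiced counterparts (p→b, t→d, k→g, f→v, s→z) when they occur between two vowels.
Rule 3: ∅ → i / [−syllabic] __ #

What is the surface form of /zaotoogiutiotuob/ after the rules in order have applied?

Rule 1 (intervocalic voicing): /t/ is a voiceless stop between vowels /o/ and /o/, so it voices to [d]. /t/ is a voiceless stop between vowels /u/ and /i/, so it voices to [d]. /t/ is a voiceless stop between vowels /o/ and /u/, so it voices to [d]. /zaotoogiutiotuob/ → zaodoogiudioduob.
Rule 2 (intervocalic voicing): no segment meets the environment; /zaodoogiudioduob/ is unchanged.
Rule 3 (final i-epenthesis): the form ends in the consonant /b/, so [i] is inserted word-finally. /zaodoogiudioduob/ → zaodoogiudioduobi.

zaodoogiudioduobi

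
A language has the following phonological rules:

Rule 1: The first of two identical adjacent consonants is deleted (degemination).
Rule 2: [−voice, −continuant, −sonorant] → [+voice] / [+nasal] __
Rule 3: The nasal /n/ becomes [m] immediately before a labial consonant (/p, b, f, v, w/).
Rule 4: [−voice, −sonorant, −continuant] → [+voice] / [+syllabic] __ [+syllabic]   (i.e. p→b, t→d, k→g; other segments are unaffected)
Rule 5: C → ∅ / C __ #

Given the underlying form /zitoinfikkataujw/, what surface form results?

Rule 1 (degemination): /kk/ is a geminate; the first /k/ deletes. /zitoinfikkataujw/ → zitoinfikataujw.
Rule 2 (post-nasal voicing): no segment meets the environment; /zitoinfikataujw/ is unchanged.
Rule 3 (nasal place assimilation): /n/ precedes the labial consonant /f/, so it assimilates in place to [m]. /zitoinfikataujw/ → zitoimfikataujw.
Rule 4 (intervocalic voicing): /t/ is a voiceless stop between vowels /i/ and /o/, so it voices to [d]. /k/ is a voiceless stop between vowels /i/ and /a/, so it voices to [g]. /t/ is a voiceless stop between vowels /a/ and /a/, so it voices to [d]. /zitoimfikataujw/ → zidoimfigadaujw.
Rule 5 (final cluster simplification): /w/ is the second consonant of a word-final cluster /jw/, so it deletes. /zidoimfigadaujw/ → zidoimfigadauj.

zidoimfigadauj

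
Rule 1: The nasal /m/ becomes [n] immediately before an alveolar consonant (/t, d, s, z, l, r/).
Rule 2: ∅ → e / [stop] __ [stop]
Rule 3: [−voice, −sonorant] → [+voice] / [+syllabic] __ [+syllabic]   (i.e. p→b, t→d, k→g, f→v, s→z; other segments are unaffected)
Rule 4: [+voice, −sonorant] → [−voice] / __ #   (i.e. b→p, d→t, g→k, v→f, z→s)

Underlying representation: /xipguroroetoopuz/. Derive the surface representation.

Rule 1 (nasal place assimilation): no segment meets the environment; /xipguroroetoopuz/ is unchanged.
Rule 2 (stop-cluster e-epenthesis): /p/ and /g/ form a stop–stop cluster, so [e] is inserted between them. /xipguroroetoopuz/ → xipeguroroetoopuz.
Rule 3 (intervocalic voicing): /p/ is a voiceless obstruent between vowels /i/ and /e/, so it voices to [b]. /t/ is a voiceless obstruent between vowels /e/ and /o/, so it voices to [d]. /p/ is a voiceless obstruent between vowels /o/ and /u/, so it voices to [b]. /xipeguroroetoopuz/ → xibeguroroedoobuz.
Rule 4 (final devoicing): /z/ is a voiced obstruent in word-final position, so it devoices to [s]. /xibeguroroedoobuz/ → xibeguroroedoobus.

xibeguroroedoobus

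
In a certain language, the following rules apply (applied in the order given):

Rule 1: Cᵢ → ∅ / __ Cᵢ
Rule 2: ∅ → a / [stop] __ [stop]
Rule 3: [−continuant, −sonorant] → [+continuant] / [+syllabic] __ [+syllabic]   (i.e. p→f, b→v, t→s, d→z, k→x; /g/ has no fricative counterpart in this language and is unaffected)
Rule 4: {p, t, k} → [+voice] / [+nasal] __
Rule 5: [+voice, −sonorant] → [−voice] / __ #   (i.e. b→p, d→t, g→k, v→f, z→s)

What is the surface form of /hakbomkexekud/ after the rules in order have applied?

Rule 1 (degemination): no segment meets the environment; /hakbomkexekud/ is unchanged.
Rule 2 (stop-cluster a-epenthesis): /k/ and /b/ form a stop–stop cluster, so [a] is inserted between them. /hakbomkexekud/ → hakabomkexekud.
Rule 3 (intervocalic spirantization): /k/ is a stop between vowels /a/ and /a/, so it spirantizes to the fricative [x]. /b/ is a stop between vowels /a/ and /o/, so it spirantizes to the fricative [v]. /k/ is a stop between vowels /e/ and /u/, so it spirantizes to the fricative [x]. /hakabomkexekud/ → haxavomkexexud.
Rule 4 (post-nasal voicing): /k/ is a voiceless stop immediately after the nasal /m/, so it voices to [g]. /haxavomkexexud/ → haxavomgexexud.
Rule 5 (final devoicing): /d/ is a voiced obstruent in word-final position, so it devoices to [t]. /haxavomgexexud/ → haxavomgexexut.

haxavomgexexut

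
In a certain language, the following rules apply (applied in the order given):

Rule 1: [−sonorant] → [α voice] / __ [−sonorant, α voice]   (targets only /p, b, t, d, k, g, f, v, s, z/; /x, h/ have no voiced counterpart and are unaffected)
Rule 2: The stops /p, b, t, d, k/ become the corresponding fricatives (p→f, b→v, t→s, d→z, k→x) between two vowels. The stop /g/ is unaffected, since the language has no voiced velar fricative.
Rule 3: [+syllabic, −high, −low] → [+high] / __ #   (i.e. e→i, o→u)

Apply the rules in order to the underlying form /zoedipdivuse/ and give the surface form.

Rule 1 (regressive voicing assimilation): /p/ precedes the voiced obstruent /d/, so it voices to [b] by assimilation. /zoedipdivuse/ → zoedibdivuse.
Rule 2 (intervocalic spirantization): /d/ is a stop between vowels /e/ and /i/, so it spirantizes to the fricative [z]. /zoedibdivuse/ → zoezibdivuse.
Rule 3 (final vowel raising): /e/ is a mid vowel in word-final position, so it raises to [i]. /zoezibdivuse/ → zoezibdivusi.

zoezibdivusi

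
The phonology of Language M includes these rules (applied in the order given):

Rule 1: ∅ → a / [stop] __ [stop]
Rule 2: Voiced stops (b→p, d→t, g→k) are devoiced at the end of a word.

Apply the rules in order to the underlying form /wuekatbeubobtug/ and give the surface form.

Rule 1 (stop-cluster a-epenthesis): /t/ and /b/ form a stop–stop cluster, so [a] is inserted between them. /b/ and /t/ form a stop–stop cluster, so [a] is inserted between them. /wuekatbeubobtug/ → wuekatabeubobatug.
Rule 2 (final devoicing): /g/ is a voiced stop in word-final position, so it devoices to [k]. /wuekatabeubobatug/ → wuekatabeubobatuk.

wuekatabeubobatuk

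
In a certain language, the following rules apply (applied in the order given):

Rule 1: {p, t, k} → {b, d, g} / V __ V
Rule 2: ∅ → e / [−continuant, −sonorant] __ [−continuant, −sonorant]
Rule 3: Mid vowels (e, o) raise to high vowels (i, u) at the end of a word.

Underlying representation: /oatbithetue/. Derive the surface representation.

oatebithedui

Rule 1 (intervocalic voicing): /t/ is a voiceless stop between vowels /e/ and /u/, so it voices to [d]. /oatbithetue/ → oatbithedue.
Rule 2 (stop-cluster e-epenthesis): /t/ and /b/ form a stop–stop cluster, so [e] is inserted between them. /oatbithedue/ → oatebithedue.
Rule 3 (final vowel raising): /e/ is a mid vowel in word-final position, so it raises to [i]. /oatebithedue/ → oatebithedui.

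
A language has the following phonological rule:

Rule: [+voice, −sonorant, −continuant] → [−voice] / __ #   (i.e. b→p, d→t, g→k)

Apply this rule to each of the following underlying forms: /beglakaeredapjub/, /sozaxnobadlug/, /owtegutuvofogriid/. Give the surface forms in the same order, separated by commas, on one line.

beglakaeredapjup, sozaxnobadluk, owtegutuvofogriit

/beglakaeredapjub/: /b/ is a voiced stop in word-final position, so it devoices to [p]. → [beglakaeredapjup].
/sozaxnobadlug/: /g/ is a voiced stop in word-final position, so it devoices to [k]. → [sozaxnobadluk].
/owtegutuvofogriid/: /d/ is a voiced stop in word-final position, so it devoices to [t]. → [owtegutuvofogriit].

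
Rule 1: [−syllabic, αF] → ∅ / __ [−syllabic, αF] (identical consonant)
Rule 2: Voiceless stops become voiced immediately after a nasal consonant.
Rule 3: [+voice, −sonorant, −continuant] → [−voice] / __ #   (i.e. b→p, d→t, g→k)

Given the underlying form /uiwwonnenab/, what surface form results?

Rule 1 (degemination): /ww/ is a geminate; the first /w/ deletes. /nn/ is a geminate; the first /n/ deletes. /uiwwonnenab/ → uiwonenab.
Rule 2 (post-nasal voicing): no segment meets the environment; /uiwonenab/ is unchanged.
Rule 3 (final devoicing): /b/ is a voiced stop in word-final position, so it devoices to [p]. /uiwonenab/ → uiwonenap.

uiwonenap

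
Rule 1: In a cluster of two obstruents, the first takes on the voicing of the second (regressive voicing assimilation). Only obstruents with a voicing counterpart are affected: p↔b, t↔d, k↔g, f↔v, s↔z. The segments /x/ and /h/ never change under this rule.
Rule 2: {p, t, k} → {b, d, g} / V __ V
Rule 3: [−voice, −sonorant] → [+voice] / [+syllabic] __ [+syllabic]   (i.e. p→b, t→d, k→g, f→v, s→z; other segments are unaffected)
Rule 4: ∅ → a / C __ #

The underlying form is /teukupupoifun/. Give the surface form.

teugububoivuna

Rule 1 (regressive voicing assimilation): no segment meets the environment; /teukupupoifun/ is unchanged.
Rule 2 (intervocalic voicing): /k/ is a voiceless stop between vowels /u/ and /u/, so it voices to [g]. /p/ is a voiceless stop between vowels /u/ and /u/, so it voices to [b]. /p/ is a voiceless stop between vowels /u/ and /o/, so it voices to [b]. /teukupupoifun/ → teugububoifun.
Rule 3 (intervocalic voicing): /f/ is a voiceless obstruent between vowels /i/ and /u/, so it voices to [v]. /teugububoifun/ → teugububoivun.
Rule 4 (final a-epenthesis): the form ends in the consonant /n/, so [a] is inserted word-finally. /teugububoivun/ → teugububoivuna.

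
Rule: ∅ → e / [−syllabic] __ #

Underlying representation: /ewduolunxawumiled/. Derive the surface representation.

the form ends in the consonant /d/, so [e] is inserted word-finally.
Surface form: [ewduolunxawumilede].

ewduolunxawumilede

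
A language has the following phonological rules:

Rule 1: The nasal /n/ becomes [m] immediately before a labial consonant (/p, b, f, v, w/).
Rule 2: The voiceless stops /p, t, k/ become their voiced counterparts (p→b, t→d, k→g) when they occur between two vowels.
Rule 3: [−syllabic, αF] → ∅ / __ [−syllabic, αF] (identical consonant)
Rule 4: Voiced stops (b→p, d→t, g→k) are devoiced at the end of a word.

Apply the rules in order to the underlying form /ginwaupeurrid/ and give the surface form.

Rule 1 (nasal place assimilation): /n/ precedes the labial consonant /w/, so it assimilates in place to [m]. /ginwaupeurrid/ → gimwaupeurrid.
Rule 2 (intervocalic voicing): /p/ is a voiceless stop between vowels /u/ and /e/, so it voices to [b]. /gimwaupeurrid/ → gimwaubeurrid.
Rule 3 (degemination): /rr/ is a geminate; the first /r/ deletes. /gimwaubeurrid/ → gimwaubeurid.
Rule 4 (final devoicing): /d/ is a voiced stop in word-final position, so it devoices to [t]. /gimwaubeurid/ → gimwaubeurit.

gimwaubeurit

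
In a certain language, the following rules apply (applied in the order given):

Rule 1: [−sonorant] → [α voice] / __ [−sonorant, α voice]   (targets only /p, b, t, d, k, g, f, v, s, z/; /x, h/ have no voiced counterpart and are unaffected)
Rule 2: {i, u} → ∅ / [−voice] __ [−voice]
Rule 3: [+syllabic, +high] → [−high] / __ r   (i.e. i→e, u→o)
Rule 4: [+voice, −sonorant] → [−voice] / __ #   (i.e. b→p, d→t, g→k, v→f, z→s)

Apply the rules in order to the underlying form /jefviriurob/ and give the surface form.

Rule 1 (regressive voicing assimilation): /f/ precedes the voiced obstruent /v/, so it voices to [v] by assimilation. /jefviriurob/ → jevviriurob.
Rule 2 (high vowel syncope): no segment meets the environment; /jevviriurob/ is unchanged.
Rule 3 (pre-rhotic lowering): /i/ is a high vowel immediately before /r/, so it lowers to [e]. /u/ is a high vowel immediately before /r/, so it lowers to [o]. /jevviriurob/ → jevveriorob.
Rule 4 (final devoicing): /b/ is a voiced obstruent in word-final position, so it devoices to [p]. /jevveriorob/ → jevveriorop.

jevveriorop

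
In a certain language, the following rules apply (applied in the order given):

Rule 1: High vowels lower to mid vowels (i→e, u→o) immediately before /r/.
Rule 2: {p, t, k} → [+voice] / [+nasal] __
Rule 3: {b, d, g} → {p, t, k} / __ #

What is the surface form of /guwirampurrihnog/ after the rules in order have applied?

guweramborrihnok

Rule 1 (pre-rhotic lowering): /i/ is a high vowel immediately before /r/, so it lowers to [e]. /u/ is a high vowel immediately before /r/, so it lowers to [o]. /guwirampurrihnog/ → guweramporrihnog.
Rule 2 (post-nasal voicing): /p/ is a voiceless stop immediately after the nasal /m/, so it voices to [b]. /guweramporrihnog/ → guweramborrihnog.
Rule 3 (final devoicing): /g/ is a voiced stop in word-final position, so it devoices to [k]. /guweramborrihnog/ → guweramborrihnok.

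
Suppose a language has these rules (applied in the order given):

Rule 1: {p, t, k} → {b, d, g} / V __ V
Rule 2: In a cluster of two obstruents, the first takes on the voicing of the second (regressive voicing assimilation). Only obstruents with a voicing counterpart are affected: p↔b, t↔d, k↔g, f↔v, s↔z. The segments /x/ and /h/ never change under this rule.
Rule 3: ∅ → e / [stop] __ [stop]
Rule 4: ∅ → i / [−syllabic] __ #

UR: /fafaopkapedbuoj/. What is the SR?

Rule 1 (intervocalic voicing): /p/ is a voiceless stop between vowels /a/ and /e/, so it voices to [b]. /fafaopkapedbuoj/ → fafaopkabedbuoj.
Rule 2 (regressive voicing assimilation): no segment meets the environment; /fafaopkabedbuoj/ is unchanged.
Rule 3 (stop-cluster e-epenthesis): /p/ and /k/ form a stop–stop cluster, so [e] is inserted between them. /d/ and /b/ form a stop–stop cluster, so [e] is inserted between them. /fafaopkabedbuoj/ → fafaopekabedebuoj.
Rule 4 (final i-epenthesis): the form ends in the consonant /j/, so [i] is inserted word-finally. /fafaopekabedebuoj/ → fafaopekabedebuoji.

fafaopekabedebuoji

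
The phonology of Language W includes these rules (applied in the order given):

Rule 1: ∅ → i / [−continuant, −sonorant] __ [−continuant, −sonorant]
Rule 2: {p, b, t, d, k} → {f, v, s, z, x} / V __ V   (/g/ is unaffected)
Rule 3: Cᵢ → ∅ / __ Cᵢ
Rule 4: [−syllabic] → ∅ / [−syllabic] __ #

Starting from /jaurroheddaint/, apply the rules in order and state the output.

Rule 1 (stop-cluster i-epenthesis): /d/ and /d/ form a stop–stop cluster, so [i] is inserted between them. /jaurroheddaint/ → jaurrohedidaint.
Rule 2 (intervocalic spirantization): /d/ is a stop between vowels /e/ and /i/, so it spirantizes to the fricative [z]. /d/ is a stop between vowels /i/ and /a/, so it spirantizes to the fricative [z]. /jaurrohedidaint/ → jaurrohezizaint.
Rule 3 (degemination): /rr/ is a geminate; the first /r/ deletes. /jaurrohezizaint/ → jaurohezizaint.
Rule 4 (final cluster simplification): /t/ is the second consonant of a word-final cluster /nt/, so it deletes. /jaurohezizaint/ → jaurohezizain.

jaurohezizain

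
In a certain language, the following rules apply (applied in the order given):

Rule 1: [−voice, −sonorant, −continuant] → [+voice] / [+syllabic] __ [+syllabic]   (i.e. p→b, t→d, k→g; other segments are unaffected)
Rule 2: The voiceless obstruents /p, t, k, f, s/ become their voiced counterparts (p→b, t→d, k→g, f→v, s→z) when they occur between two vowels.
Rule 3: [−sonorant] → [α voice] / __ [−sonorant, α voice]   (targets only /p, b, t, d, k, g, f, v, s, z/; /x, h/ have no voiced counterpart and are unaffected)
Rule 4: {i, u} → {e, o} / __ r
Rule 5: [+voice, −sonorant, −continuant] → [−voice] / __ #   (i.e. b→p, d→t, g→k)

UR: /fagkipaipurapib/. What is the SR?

fakkibaiborabip

Rule 1 (intervocalic voicing): /p/ is a voiceless stop between vowels /i/ and /a/, so it voices to [b]. /p/ is a voiceless stop between vowels /i/ and /u/, so it voices to [b]. /p/ is a voiceless stop between vowels /a/ and /i/, so it voices to [b]. /fagkipaipurapib/ → fagkibaiburabib.
Rule 2 (intervocalic voicing): no segment meets the environment; /fagkibaiburabib/ is unchanged.
Rule 3 (regressive voicing assimilation): /g/ precedes the voiceless obstruent /k/, so it devoices to [k] by assimilation. /fagkibaiburabib/ → fakkibaiburabib.
Rule 4 (pre-rhotic lowering): /u/ is a high vowel immediately before /r/, so it lowers to [o]. /fakkibaiburabib/ → fakkibaiborabib.
Rule 5 (final devoicing): /b/ is a voiced stop in word-final position, so it devoices to [p]. /fakkibaiborabib/ → fakkibaiborabip.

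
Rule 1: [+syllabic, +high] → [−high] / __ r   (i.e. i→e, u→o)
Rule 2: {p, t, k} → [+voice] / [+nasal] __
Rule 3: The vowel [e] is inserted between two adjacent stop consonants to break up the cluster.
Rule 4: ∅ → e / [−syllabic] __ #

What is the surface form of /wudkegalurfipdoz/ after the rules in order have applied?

Rule 1 (pre-rhotic lowering): /u/ is a high vowel immediately before /r/, so it lowers to [o]. /wudkegalurfipdoz/ → wudkegalorfipdoz.
Rule 2 (post-nasal voicing): no segment meets the environment; /wudkegalorfipdoz/ is unchanged.
Rule 3 (stop-cluster e-epenthesis): /d/ and /k/ form a stop–stop cluster, so [e] is inserted between them. /p/ and /d/ form a stop–stop cluster, so [e] is inserted between them. /wudkegalorfipdoz/ → wudekegalorfipedoz.
Rule 4 (final e-epenthesis): the form ends in the consonant /z/, so [e] is inserted word-finally. /wudekegalorfipedoz/ → wudekegalorfipedoze.

wudekegalorfipedoze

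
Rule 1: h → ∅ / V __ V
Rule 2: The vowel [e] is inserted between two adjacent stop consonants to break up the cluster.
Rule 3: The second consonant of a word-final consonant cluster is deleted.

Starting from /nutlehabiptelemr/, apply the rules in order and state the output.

nutleabipetelem

Rule 1 (intervocalic h-deletion): /h/ occurs between vowels /e/ and /a/, so it deletes. /nutlehabiptelemr/ → nutleabiptelemr.
Rule 2 (stop-cluster e-epenthesis): /p/ and /t/ form a stop–stop cluster, so [e] is inserted between them. /nutleabiptelemr/ → nutleabipetelemr.
Rule 3 (final cluster simplification): /r/ is the second consonant of a word-final cluster /mr/, so it deletes. /nutleabipetelemr/ → nutleabipetelem.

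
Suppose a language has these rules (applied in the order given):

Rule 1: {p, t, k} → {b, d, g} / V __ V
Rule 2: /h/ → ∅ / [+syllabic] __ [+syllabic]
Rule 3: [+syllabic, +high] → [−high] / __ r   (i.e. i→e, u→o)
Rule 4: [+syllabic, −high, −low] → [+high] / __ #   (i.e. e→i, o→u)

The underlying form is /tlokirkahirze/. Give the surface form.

tlogerkaerzi

Rule 1 (intervocalic voicing): /k/ is a voiceless stop between vowels /o/ and /i/, so it voices to [g]. /tlokirkahirze/ → tlogirkahirze.
Rule 2 (intervocalic h-deletion): /h/ occurs between vowels /a/ and /i/, so it deletes. /tlogirkahirze/ → tlogirkairze.
Rule 3 (pre-rhotic lowering): /i/ is a high vowel immediately before /r/, so it lowers to [e]. /i/ is a high vowel immediately before /r/, so it lowers to [e]. /tlogirkairze/ → tlogerkaerze.
Rule 4 (final vowel raising): /e/ is a mid vowel in word-final position, so it raises to [i]. /tlogerkaerze/ → tlogerkaerzi.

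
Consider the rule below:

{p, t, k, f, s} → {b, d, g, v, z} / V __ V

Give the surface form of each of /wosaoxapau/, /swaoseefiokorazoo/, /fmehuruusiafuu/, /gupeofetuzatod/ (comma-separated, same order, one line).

/wosaoxapau/: /s/ is a voiceless obstruent between vowels /o/ and /a/, so it voices to [z]. /p/ is a voiceless obstruent between vowels /a/ and /a/, so it voices to [b]. → [wozaoxabau].
/swaoseefiokorazoo/: /s/ is a voiceless obstruent between vowels /o/ and /e/, so it voices to [z]. /f/ is a voiceless obstruent between vowels /e/ and /i/, so it voices to [v]. /k/ is a voiceless obstruent between vowels /o/ and /o/, so it voices to [g]. → [swaozeeviogorazoo].
/fmehuruusiafuu/: /s/ is a voiceless obstruent between vowels /u/ and /i/, so it voices to [z]. /f/ is a voiceless obstruent between vowels /a/ and /u/, so it voices to [v]. → [fmehuruuziavuu].
/gupeofetuzatod/: /p/ is a voiceless obstruent between vowels /u/ and /e/, so it voices to [b]. /f/ is a voiceless obstruent between vowels /o/ and /e/, so it voices to [v]. /t/ is a voiceless obstruent between vowels /e/ and /u/, so it voices to [d]. /t/ is a voiceless obstruent between vowels /a/ and /o/, so it voices to [d]. → [gubeoveduzadod].

wozaoxabau, swaozeeviogorazoo, fmehuruuziavuu, gubeoveduzadod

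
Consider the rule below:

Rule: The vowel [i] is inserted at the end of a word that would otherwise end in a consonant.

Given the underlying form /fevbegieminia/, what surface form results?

fevbegieminia

No segment of /fevbegieminia/ meets the structural description of the rule, so the form surfaces unchanged.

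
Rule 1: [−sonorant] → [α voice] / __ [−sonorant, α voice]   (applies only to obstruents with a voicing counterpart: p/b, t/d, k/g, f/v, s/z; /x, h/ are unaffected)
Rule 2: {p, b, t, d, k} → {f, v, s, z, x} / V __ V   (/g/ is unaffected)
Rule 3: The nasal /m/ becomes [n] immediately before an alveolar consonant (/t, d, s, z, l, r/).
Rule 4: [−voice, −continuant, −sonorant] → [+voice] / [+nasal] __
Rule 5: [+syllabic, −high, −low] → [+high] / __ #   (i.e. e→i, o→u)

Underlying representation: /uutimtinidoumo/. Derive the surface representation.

uusindinizoumu

Rule 1 (regressive voicing assimilation): no segment meets the environment; /uutimtinidoumo/ is unchanged.
Rule 2 (intervocalic spirantization): /t/ is a stop between vowels /u/ and /i/, so it spirantizes to the fricative [s]. /d/ is a stop between vowels /i/ and /o/, so it spirantizes to the fricative [z]. /uutimtinidoumo/ → uusimtinizoumo.
Rule 3 (nasal place assimilation): /m/ precedes the alveolar consonant /t/, so it assimilates in place to [n]. /uusimtinizoumo/ → uusintinizoumo.
Rule 4 (post-nasal voicing): /t/ is a voiceless stop immediately after the nasal /n/, so it voices to [d]. /uusintinizoumo/ → uusindinizoumo.
Rule 5 (final vowel raising): /o/ is a mid vowel in word-final position, so it raises to [u]. /uusindinizoumo/ → uusindinizoumu.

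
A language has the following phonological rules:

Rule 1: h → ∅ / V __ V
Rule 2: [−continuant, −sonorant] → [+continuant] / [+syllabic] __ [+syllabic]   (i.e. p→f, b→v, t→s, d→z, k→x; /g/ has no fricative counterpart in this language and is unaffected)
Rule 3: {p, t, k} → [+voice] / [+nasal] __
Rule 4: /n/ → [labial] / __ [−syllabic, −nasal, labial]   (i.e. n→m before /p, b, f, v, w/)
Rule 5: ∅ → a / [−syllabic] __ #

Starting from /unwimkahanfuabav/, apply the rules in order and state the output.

Rule 1 (intervocalic h-deletion): /h/ occurs between vowels /a/ and /a/, so it deletes. /unwimkahanfuabav/ → unwimkaanfuabav.
Rule 2 (intervocalic spirantization): /b/ is a stop between vowels /a/ and /a/, so it spirantizes to the fricative [v]. /unwimkaanfuabav/ → unwimkaanfuavav.
Rule 3 (post-nasal voicing): /k/ is a voiceless stop immediately after the nasal /m/, so it voices to [g]. /unwimkaanfuavav/ → unwimgaanfuavav.
Rule 4 (nasal place assimilation): /n/ precedes the labial consonant /w/, so it assimilates in place to [m]. /n/ precedes the labial consonant /f/, so it assimilates in place to [m]. /unwimgaanfuavav/ → umwimgaamfuavav.
Rule 5 (final a-epenthesis): the form ends in the consonant /v/, so [a] is inserted word-finally. /umwimgaamfuavav/ → umwimgaamfuavava.

umwimgaamfuavava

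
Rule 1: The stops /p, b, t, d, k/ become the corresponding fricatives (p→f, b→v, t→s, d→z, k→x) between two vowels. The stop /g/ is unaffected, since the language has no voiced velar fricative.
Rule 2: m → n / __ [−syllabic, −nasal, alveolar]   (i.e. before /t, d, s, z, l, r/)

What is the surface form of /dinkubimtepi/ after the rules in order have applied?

Rule 1 (intervocalic spirantization): /b/ is a stop between vowels /u/ and /i/, so it spirantizes to the fricative [v]. /p/ is a stop between vowels /e/ and /i/, so it spirantizes to the fricative [f]. /dinkubimtepi/ → dinkuvimtefi.
Rule 2 (nasal place assimilation): /m/ precedes the alveolar consonant /t/, so it assimilates in place to [n]. /dinkuvimtefi/ → dinkuvintefi.

dinkuvintefi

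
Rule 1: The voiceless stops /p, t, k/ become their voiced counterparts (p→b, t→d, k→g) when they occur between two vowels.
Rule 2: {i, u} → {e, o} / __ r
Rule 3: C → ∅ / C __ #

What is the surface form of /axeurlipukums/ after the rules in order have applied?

Rule 1 (intervocalic voicing): /p/ is a voiceless stop between vowels /i/ and /u/, so it voices to [b]. /k/ is a voiceless stop between vowels /u/ and /u/, so it voices to [g]. /axeurlipukums/ → axeurlibugums.
Rule 2 (pre-rhotic lowering): /u/ is a high vowel immediately before /r/, so it lowers to [o]. /axeurlibugums/ → axeorlibugums.
Rule 3 (final cluster simplification): /s/ is the second consonant of a word-final cluster /ms/, so it deletes. /axeorlibugums/ → axeorlibugum.

axeorlibugum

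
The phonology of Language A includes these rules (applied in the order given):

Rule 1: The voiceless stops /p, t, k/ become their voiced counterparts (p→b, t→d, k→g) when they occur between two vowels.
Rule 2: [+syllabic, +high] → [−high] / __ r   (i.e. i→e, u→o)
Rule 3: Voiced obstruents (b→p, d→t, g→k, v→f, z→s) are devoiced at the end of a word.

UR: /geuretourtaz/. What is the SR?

georedoortas

Rule 1 (intervocalic voicing): /t/ is a voiceless stop between vowels /e/ and /o/, so it voices to [d]. /geuretourtaz/ → geuredourtaz.
Rule 2 (pre-rhotic lowering): /u/ is a high vowel immediately before /r/, so it lowers to [o]. /u/ is a high vowel immediately before /r/, so it lowers to [o]. /geuredourtaz/ → georedoortaz.
Rule 3 (final devoicing): /z/ is a voiced obstruent in word-final position, so it devoices to [s]. /georedoortaz/ → georedoortas.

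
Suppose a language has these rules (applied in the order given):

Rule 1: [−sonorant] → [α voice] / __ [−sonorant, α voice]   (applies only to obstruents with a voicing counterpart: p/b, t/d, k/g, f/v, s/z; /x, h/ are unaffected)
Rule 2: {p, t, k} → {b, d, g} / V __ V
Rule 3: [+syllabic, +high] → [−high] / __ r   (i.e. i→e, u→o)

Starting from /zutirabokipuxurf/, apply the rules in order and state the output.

Rule 1 (regressive voicing assimilation): no segment meets the environment; /zutirabokipuxurf/ is unchanged.
Rule 2 (intervocalic voicing): /t/ is a voiceless stop between vowels /u/ and /i/, so it voices to [d]. /k/ is a voiceless stop between vowels /o/ and /i/, so it voices to [g]. /p/ is a voiceless stop between vowels /i/ and /u/, so it voices to [b]. /zutirabokipuxurf/ → zudirabogibuxurf.
Rule 3 (pre-rhotic lowering): /i/ is a high vowel immediately before /r/, so it lowers to [e]. /u/ is a high vowel immediately before /r/, so it lowers to [o]. /zudirabogibuxurf/ → zuderabogibuxorf.

zuderabogibuxorf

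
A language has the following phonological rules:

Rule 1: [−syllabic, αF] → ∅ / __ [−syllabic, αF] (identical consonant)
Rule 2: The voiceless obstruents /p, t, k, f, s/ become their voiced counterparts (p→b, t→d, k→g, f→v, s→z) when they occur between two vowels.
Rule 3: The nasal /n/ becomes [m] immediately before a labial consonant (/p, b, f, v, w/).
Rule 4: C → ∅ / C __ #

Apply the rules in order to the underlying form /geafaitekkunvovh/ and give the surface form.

geavaidegumvov

Rule 1 (degemination): /kk/ is a geminate; the first /k/ deletes. /geafaitekkunvovh/ → geafaitekunvovh.
Rule 2 (intervocalic voicing): /f/ is a voiceless obstruent between vowels /a/ and /a/, so it voices to [v]. /t/ is a voiceless obstruent between vowels /i/ and /e/, so it voices to [d]. /k/ is a voiceless obstruent between vowels /e/ and /u/, so it voices to [g]. /geafaitekunvovh/ → geavaidegunvovh.
Rule 3 (nasal place assimilation): /n/ precedes the labial consonant /v/, so it assimilates in place to [m]. /geavaidegunvovh/ → geavaidegumvovh.
Rule 4 (final cluster simplification): /h/ is the second consonant of a word-final cluster /vh/, so it deletes. /geavaidegumvovh/ → geavaidegumvov.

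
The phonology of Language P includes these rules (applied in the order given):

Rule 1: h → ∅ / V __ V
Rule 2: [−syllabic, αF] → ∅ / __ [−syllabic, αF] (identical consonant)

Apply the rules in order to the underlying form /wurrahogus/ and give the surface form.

Rule 1 (intervocalic h-deletion): /h/ occurs between vowels /a/ and /o/, so it deletes. /wurrahogus/ → wurraogus.
Rule 2 (degemination): /rr/ is a geminate; the first /r/ deletes. /wurraogus/ → wuraogus.

wuraogus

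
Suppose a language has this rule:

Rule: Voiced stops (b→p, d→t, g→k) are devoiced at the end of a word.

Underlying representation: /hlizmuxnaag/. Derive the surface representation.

/g/ is a voiced stop in word-final position, so it devoices to [k].
Surface form: [hlizmuxnaak].

hlizmuxnaak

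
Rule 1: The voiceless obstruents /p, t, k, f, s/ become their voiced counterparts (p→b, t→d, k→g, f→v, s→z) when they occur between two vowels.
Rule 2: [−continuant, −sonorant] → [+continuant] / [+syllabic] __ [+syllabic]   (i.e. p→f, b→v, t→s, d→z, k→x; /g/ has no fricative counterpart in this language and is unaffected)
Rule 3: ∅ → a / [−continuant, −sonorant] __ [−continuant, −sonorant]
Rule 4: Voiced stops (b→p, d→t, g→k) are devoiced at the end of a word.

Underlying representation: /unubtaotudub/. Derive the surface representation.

unubataozuzup

Rule 1 (intervocalic voicing): /t/ is a voiceless obstruent between vowels /o/ and /u/, so it voices to [d]. /unubtaotudub/ → unubtaodudub.
Rule 2 (intervocalic spirantization): /d/ is a stop between vowels /o/ and /u/, so it spirantizes to the fricative [z]. /d/ is a stop between vowels /u/ and /u/, so it spirantizes to the fricative [z]. /unubtaodudub/ → unubtaozuzub.
Rule 3 (stop-cluster a-epenthesis): /b/ and /t/ form a stop–stop cluster, so [a] is inserted between them. /unubtaozuzub/ → unubataozuzub.
Rule 4 (final devoicing): /b/ is a voiced stop in word-final position, so it devoices to [p]. /unubataozuzub/ → unubataozuzup.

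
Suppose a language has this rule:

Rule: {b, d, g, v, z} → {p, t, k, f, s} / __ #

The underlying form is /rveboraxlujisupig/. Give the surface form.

rveboraxlujisupik

/g/ is a voiced obstruent in word-final position, so it devoices to [k].
The other instances of /v/, /b/ do not occur in the required environment and remain unchanged.
Surface form: [rveboraxlujisupik].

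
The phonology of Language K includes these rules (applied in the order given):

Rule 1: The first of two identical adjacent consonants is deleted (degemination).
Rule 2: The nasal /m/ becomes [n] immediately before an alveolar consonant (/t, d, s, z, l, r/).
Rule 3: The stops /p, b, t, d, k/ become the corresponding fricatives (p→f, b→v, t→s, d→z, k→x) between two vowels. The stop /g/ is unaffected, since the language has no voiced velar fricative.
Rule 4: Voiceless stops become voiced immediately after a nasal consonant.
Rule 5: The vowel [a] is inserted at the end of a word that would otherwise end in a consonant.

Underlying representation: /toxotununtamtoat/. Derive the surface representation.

toxosunundandoata

Rule 1 (degemination): no segment meets the environment; /toxotununtamtoat/ is unchanged.
Rule 2 (nasal place assimilation): /m/ precedes the alveolar consonant /t/, so it assimilates in place to [n]. /toxotununtamtoat/ → toxotununtantoat.
Rule 3 (intervocalic spirantization): /t/ is a stop between vowels /o/ and /u/, so it spirantizes to the fricative [s]. /toxotununtantoat/ → toxosununtantoat.
Rule 4 (post-nasal voicing): /t/ is a voiceless stop immediately after the nasal /n/, so it voices to [d]. /t/ is a voiceless stop immediately after the nasal /n/, so it voices to [d]. /toxosununtantoat/ → toxosunundandoat.
Rule 5 (final a-epenthesis): the form ends in the consonant /t/, so [a] is inserted word-finally. /toxosunundandoat/ → toxosunundandoata.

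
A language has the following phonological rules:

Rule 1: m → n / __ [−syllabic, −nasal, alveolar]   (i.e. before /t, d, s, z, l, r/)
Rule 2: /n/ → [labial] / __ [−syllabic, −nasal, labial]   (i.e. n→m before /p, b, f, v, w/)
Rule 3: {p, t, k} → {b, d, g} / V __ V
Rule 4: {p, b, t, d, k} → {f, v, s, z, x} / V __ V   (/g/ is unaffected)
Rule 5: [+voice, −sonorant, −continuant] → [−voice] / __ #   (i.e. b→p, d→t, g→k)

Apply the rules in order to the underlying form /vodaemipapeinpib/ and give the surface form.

Rule 1 (nasal place assimilation): no segment meets the environment; /vodaemipapeinpib/ is unchanged.
Rule 2 (nasal place assimilation): /n/ precedes the labial consonant /p/, so it assimilates in place to [m]. /vodaemipapeinpib/ → vodaemipapeimpib.
Rule 3 (intervocalic voicing): /p/ is a voiceless stop between vowels /i/ and /a/, so it voices to [b]. /p/ is a voiceless stop between vowels /a/ and /e/, so it voices to [b]. /vodaemipapeimpib/ → vodaemibabeimpib.
Rule 4 (intervocalic spirantization): /d/ is a stop between vowels /o/ and /a/, so it spirantizes to the fricative [z]. /b/ is a stop between vowels /i/ and /a/, so it spirantizes to the fricative [v]. /b/ is a stop between vowels /a/ and /e/, so it spirantizes to the fricative [v]. /vodaemibabeimpib/ → vozaemivaveimpib.
Rule 5 (final devoicing): /b/ is a voiced stop in word-final position, so it devoices to [p]. /vozaemivaveimpib/ → vozaemivaveimpip.

vozaemivaveimpip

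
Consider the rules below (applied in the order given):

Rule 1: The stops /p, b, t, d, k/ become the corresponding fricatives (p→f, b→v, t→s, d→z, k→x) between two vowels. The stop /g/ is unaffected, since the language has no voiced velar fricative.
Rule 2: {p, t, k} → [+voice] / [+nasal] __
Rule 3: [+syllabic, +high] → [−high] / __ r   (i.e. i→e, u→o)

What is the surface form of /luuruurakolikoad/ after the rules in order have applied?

Rule 1 (intervocalic spirantization): /k/ is a stop between vowels /a/ and /o/, so it spirantizes to the fricative [x]. /k/ is a stop between vowels /i/ and /o/, so it spirantizes to the fricative [x]. /luuruurakolikoad/ → luuruuraxolixoad.
Rule 2 (post-nasal voicing): no segment meets the environment; /luuruuraxolixoad/ is unchanged.
Rule 3 (pre-rhotic lowering): /u/ is a high vowel immediately before /r/, so it lowers to [o]. /u/ is a high vowel immediately before /r/, so it lowers to [o]. /luuruuraxolixoad/ → luoruoraxolixoad.

luoruoraxolixoad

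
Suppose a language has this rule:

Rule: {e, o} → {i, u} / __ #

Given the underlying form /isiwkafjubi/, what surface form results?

No segment of /isiwkafjubi/ meets the structural description of the rule, so the form surfaces unchanged.

isiwkafjubi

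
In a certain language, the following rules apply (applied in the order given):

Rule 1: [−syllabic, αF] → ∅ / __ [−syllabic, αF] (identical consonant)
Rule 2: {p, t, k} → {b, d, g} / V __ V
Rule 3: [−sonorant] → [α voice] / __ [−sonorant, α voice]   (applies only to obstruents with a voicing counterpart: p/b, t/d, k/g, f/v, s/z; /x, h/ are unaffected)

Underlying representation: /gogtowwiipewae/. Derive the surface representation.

Rule 1 (degemination): /ww/ is a geminate; the first /w/ deletes. /gogtowwiipewae/ → gogtowiipewae.
Rule 2 (intervocalic voicing): /p/ is a voiceless stop between vowels /i/ and /e/, so it voices to [b]. /gogtowiipewae/ → gogtowiibewae.
Rule 3 (regressive voicing assimilation): /g/ precedes the voiceless obstruent /t/, so it devoices to [k] by assimilation. /gogtowiibewae/ → goktowiibewae.

goktowiibewae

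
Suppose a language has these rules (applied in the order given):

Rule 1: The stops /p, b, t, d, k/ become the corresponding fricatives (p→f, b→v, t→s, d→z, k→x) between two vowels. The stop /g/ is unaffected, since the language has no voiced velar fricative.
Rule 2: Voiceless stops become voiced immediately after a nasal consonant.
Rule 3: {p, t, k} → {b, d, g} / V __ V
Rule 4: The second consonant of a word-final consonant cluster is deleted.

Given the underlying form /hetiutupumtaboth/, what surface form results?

Rule 1 (intervocalic spirantization): /t/ is a stop between vowels /e/ and /i/, so it spirantizes to the fricative [s]. /t/ is a stop between vowels /u/ and /u/, so it spirantizes to the fricative [s]. /p/ is a stop between vowels /u/ and /u/, so it spirantizes to the fricative [f]. /b/ is a stop between vowels /a/ and /o/, so it spirantizes to the fricative [v]. /hetiutupumtaboth/ → hesiusufumtavoth.
Rule 2 (post-nasal voicing): /t/ is a voiceless stop immediately after the nasal /m/, so it voices to [d]. /hesiusufumtavoth/ → hesiusufumdavoth.
Rule 3 (intervocalic voicing): no segment meets the environment; /hesiusufumdavoth/ is unchanged.
Rule 4 (final cluster simplification): /h/ is the second consonant of a word-final cluster /th/, so it deletes. /hesiusufumdavoth/ → hesiusufumdavot.

hesiusufumdavot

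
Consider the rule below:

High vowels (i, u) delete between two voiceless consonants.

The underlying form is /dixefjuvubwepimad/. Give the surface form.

dixefjuvubwepimad

No segment of /dixefjuvubwepimad/ meets the structural description of the rule, so the form surfaces unchanged.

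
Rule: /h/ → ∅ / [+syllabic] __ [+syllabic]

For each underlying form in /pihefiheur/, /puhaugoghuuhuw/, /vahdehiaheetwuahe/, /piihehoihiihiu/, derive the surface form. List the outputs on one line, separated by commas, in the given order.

/pihefiheur/: /h/ occurs between vowels /i/ and /e/, so it deletes. /h/ occurs between vowels /i/ and /e/, so it deletes. → [piefieur].
/puhaugoghuuhuw/: /h/ occurs between vowels /u/ and /a/, so it deletes. /h/ occurs between vowels /u/ and /u/, so it deletes. → [puaugoghuuuw].
/vahdehiaheetwuahe/: /h/ occurs between vowels /e/ and /i/, so it deletes. /h/ occurs between vowels /a/ and /e/, so it deletes. /h/ occurs between vowels /a/ and /e/, so it deletes. → [vahdeiaeetwuae].
/piihehoihiihiu/: /h/ occurs between vowels /i/ and /e/, so it deletes. /h/ occurs between vowels /e/ and /o/, so it deletes. /h/ occurs between vowels /i/ and /i/, so it deletes. /h/ occurs between vowels /i/ and /i/, so it deletes. → [piieoiiiiu].

piefieur, puaugoghuuuw, vahdeiaeetwuae, piieoiiiiu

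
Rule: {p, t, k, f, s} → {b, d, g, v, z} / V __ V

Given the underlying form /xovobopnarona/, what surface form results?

No segment of /xovobopnarona/ meets the structural description of the rule, so the form surfaces unchanged.

xovobopnarona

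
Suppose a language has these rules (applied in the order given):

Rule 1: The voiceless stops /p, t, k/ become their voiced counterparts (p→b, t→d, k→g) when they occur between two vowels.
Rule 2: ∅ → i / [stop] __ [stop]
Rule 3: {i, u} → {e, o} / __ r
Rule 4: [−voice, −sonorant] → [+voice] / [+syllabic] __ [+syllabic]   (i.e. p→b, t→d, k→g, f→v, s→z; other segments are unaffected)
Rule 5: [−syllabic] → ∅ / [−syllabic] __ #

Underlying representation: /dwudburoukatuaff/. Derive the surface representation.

dwudiborougaduaf

Rule 1 (intervocalic voicing): /k/ is a voiceless stop between vowels /u/ and /a/, so it voices to [g]. /t/ is a voiceless stop between vowels /a/ and /u/, so it voices to [d]. /dwudburoukatuaff/ → dwudburougaduaff.
Rule 2 (stop-cluster i-epenthesis): /d/ and /b/ form a stop–stop cluster, so [i] is inserted between them. /dwudburougaduaff/ → dwudiburougaduaff.
Rule 3 (pre-rhotic lowering): /u/ is a high vowel immediately before /r/, so it lowers to [o]. /dwudiburougaduaff/ → dwudiborougaduaff.
Rule 4 (intervocalic voicing): no segment meets the environment; /dwudiborougaduaff/ is unchanged.
Rule 5 (final cluster simplification): /f/ is the second consonant of a word-final cluster /ff/, so it deletes. /dwudiborougaduaff/ → dwudiborougaduaf.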